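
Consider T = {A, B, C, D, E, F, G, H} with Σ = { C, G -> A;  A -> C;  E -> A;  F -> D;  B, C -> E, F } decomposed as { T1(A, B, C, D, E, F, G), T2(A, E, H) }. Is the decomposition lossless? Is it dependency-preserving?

Lossless test: (A, E)⁺ = {A, C, E}, which is a superkey of neither fragment — lossy.
Dependency preservation: every FD's attributes lie within a single fragment, so each can be enforced locally — preserved.

lossy but dependency-preserving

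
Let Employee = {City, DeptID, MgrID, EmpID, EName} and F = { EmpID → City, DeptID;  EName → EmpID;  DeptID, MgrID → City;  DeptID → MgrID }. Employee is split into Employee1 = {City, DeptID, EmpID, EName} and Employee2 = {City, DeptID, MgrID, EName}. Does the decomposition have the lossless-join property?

Yes

Common attributes: Employee1 ∩ Employee2 = {City, DeptID, EName}.
Closure of {City, DeptID, EName}: EName → EmpID applies, adding EmpID; DeptID → MgrID applies, adding MgrID. So (City, DeptID, EName)⁺ = {City, DeptID, MgrID, EmpID, EName}.
This closure contains every attribute of Employee1, so Employee1 ∩ Employee2 → Employee1. The join is lossless.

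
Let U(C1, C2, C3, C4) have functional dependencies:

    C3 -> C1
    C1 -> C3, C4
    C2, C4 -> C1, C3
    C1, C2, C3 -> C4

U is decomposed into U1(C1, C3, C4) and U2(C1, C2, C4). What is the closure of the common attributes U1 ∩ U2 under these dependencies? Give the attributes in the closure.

U1 ∩ U2 = {C1, C4}.
C1 → C3, C4 applies, adding C3
Closure: {C1, C3, C4}.

C1, C3, C4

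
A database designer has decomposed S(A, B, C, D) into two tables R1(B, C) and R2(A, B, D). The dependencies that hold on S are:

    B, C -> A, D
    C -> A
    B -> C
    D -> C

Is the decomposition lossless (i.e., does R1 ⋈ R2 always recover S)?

Common attributes: R1 ∩ R2 = {B}.
Closure of {B}: B → C applies, adding C; B, C → A, D applies, adding A, D. So (B)⁺ = {A, B, C, D}.
This closure contains every attribute of R1, so R1 ∩ R2 → R1. The join is lossless.

Yes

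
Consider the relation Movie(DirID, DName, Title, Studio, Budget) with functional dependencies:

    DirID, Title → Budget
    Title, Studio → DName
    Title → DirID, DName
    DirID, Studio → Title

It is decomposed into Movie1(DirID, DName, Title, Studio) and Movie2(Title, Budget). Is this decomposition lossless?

Common attributes: Movie1 ∩ Movie2 = {Title}.
Closure of {Title}: Title → DirID, DName applies, adding DirID, DName; DirID, Title → Budget applies, adding Budget. So (Title)⁺ = {DirID, DName, Title, Budget}.
This closure contains every attribute of Movie2, so Movie1 ∩ Movie2 → Movie2. The join is lossless.

Yes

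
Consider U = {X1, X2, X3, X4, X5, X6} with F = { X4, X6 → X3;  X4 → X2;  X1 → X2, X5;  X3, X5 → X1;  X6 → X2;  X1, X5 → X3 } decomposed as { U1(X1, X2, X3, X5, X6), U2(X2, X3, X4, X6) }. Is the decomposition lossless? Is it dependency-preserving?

Lossless test: (X2, X3, X6)⁺ = {X2, X3, X6}, which is a superkey of neither fragment — lossy.
Dependency preservation: every FD's attributes lie within a single fragment, so each can be enforced locally — preserved.

lossy but dependency-preserving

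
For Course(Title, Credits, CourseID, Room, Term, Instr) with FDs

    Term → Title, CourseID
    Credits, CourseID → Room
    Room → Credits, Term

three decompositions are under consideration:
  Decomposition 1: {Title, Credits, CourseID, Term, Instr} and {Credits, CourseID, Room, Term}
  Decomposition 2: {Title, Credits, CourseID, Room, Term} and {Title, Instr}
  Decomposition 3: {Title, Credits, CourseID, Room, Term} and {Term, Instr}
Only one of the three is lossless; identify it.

Decomposition 1: common = {Credits, CourseID, Term}, closure = {Title, Credits, CourseID, Room, Term} → lossless.
Decomposition 2: common = {Title}, closure = {Title} → lossy.
Decomposition 3: common = {Term}, closure = {Title, CourseID, Term} → lossy.

Decomposition 1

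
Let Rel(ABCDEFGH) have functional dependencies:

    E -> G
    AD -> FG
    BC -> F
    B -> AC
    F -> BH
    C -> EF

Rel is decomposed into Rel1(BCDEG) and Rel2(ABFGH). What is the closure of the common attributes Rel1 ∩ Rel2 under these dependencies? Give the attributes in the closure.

ABCEFGH

Rel1 ∩ Rel2 = {BG}.
B → AC applies, adding AC
C → EF applies, adding EF
F → BH applies, adding H
Closure: {ABCEFGH}.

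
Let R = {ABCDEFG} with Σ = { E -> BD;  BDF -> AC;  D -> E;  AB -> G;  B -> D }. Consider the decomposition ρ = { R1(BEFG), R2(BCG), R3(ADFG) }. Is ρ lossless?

No

Chase test. Columns are ABCDEFG; row i has aⱼ where attribute j ∈ Ri, else bᵢⱼ.
Initial tableau (one row per fragment):
  row 1: b11 a2 b13 b14 a5 a6 a7
  row 2: b21 a2 a3 b24 b25 b26 a7
  row 3: a1 b32 b33 a4 b35 a6 a7
Rows 1 and 2 agree on B; apply B→D and equate their D entries.
Rows 1 and 2 agree on D; apply D→E and equate their E entries.
No row becomes fully distinguished — the join is lossy.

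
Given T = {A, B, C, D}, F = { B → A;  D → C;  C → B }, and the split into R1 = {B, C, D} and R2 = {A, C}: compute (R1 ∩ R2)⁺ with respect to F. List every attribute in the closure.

A, B, C

R1 ∩ R2 = {C}.
C → B applies, adding B
B → A applies, adding A
Closure: {A, B, C}.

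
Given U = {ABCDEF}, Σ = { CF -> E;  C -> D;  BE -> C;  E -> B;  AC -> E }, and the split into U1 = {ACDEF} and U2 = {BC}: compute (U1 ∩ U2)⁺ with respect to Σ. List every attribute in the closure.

U1 ∩ U2 = {C}.
C → D applies, adding D
Closure: {CD}.

CD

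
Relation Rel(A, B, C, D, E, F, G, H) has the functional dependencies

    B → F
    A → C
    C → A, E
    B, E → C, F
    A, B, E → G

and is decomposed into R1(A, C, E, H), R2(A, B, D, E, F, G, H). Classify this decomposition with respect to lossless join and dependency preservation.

Lossless test: (A, E, H)⁺ = {A, C, E, H}, which contains all of one fragment — lossless.
Dependency preservation: B, E → C, F is not contained in any single fragment, but the restricted closure of its left-hand side across the fragments still reaches the right-hand side; the remaining FDs each lie inside some fragment. All dependencies are preserved.

lossless and dependency-preserving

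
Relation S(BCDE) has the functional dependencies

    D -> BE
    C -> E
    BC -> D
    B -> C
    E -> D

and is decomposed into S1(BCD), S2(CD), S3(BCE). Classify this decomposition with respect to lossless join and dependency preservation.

Lossless test (chase): Rows 1 and 2 agree on D; apply D→BE and equate their BE entries. Rows 1 and 3 agree on C; apply C→E and equate their E entries. Rows 1 and 3 agree on BC; apply BC→D and equate their D entries. Row 1 is now all distinguished symbols — the join is lossless.
Dependency preservation: D → BE; E → D are not contained in any single fragment, but the restricted closure of each left-hand side across the fragments still reaches the right-hand side; the remaining FDs each lie inside some fragment. All dependencies are preserved.

lossless and dependency-preserving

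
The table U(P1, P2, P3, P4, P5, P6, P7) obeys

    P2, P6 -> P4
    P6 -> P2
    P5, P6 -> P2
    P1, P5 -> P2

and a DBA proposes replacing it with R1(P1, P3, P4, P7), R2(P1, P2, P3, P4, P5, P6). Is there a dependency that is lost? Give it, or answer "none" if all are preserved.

none

P2, P6 → P4 lies within R2.
P6 → P2 lies within R2.
P5, P6 → P2 lies within R2.
P1, P5 → P2 lies within R2.
Every dependency is enforceable on the fragments, so the decomposition is dependency-preserving.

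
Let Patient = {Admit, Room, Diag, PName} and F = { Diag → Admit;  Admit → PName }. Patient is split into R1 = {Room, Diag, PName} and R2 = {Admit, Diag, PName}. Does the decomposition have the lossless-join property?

Yes

Common attributes: R1 ∩ R2 = {Diag, PName}.
Closure of {Diag, PName}: Diag → Admit applies, adding Admit. So (Diag, PName)⁺ = {Admit, Diag, PName}.
This closure contains every attribute of R2, so R1 ∩ R2 → R2. The join is lossless.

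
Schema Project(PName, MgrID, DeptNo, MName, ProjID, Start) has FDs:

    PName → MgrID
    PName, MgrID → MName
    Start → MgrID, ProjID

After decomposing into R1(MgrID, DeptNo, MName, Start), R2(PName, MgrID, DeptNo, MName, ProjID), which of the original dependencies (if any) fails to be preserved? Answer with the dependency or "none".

Start → MgrID, ProjID

Check Start → MgrID, ProjID: no single fragment contains all of {MgrID, ProjID, Start}, and the restricted closure of {Start} across the fragments never reaches {MgrID, ProjID}.
PName → MgrID is preserved.
PName, MgrID → MName is preserved.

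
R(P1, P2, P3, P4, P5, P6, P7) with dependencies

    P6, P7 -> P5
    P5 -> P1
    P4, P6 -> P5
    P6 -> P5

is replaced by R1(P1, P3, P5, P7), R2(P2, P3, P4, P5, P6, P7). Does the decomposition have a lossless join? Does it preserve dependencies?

lossless and dependency-preserving

Lossless test: (P3, P5, P7)⁺ = {P1, P3, P5, P7}, which contains all of one fragment — lossless.
Dependency preservation: every FD's attributes lie within a single fragment, so each can be enforced locally — preserved.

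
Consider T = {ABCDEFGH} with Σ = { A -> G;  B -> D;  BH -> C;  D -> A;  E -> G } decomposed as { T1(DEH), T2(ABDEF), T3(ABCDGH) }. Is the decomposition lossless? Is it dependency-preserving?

lossy and not dependency-preserving

Lossless test (chase): Rows 2 and 3 agree on A; apply A→G and equate their G entries. Rows 1 and 2 agree on D; apply D→A and equate their A entries. Rows 1 and 2 agree on E; apply E→G and equate their G entries. No row becomes fully distinguished — the join is lossy.
Dependency preservation: the restricted closure of {E} across the fragments never reaches {G}, so E → G cannot be enforced without a join — not preserved.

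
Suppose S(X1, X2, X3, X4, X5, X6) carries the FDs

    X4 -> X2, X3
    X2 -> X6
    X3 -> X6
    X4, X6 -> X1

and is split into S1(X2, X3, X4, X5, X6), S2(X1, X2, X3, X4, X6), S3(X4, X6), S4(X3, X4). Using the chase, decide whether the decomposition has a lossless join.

Yes

Chase test. Columns are X1, X2, X3, X4, X5, X6; row i has aⱼ where attribute j ∈ Si, else bᵢⱼ.
Initial tableau (one row per fragment):
  row 1: b11 a2 a3 a4 a5 a6
  row 2: a1 a2 a3 a4 b25 a6
  row 3: b31 b32 b33 a4 b35 a6
  row 4: b41 b42 a3 a4 b45 b46
Rows 1 and 3 agree on X4; apply X4→X2, X3 and equate their X2, X3 entries.
Rows 1 and 4 agree on X4; apply X4→X2, X3 and equate their X2, X3 entries.
Rows 1 and 4 agree on X2; apply X2→X6 and equate their X6 entries.
Rows 1 and 2 agree on X4, X6; apply X4, X6→X1 and equate their X1 entries.
Rows 1 and 3 agree on X4, X6; apply X4, X6→X1 and equate their X1 entries.
Rows 1 and 4 agree on X4, X6; apply X4, X6→X1 and equate their X1 entries.
Row 1 is now all distinguished symbols — the join is lossless.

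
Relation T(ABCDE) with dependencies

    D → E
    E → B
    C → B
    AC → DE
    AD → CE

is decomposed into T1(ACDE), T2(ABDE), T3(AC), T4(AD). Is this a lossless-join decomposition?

Yes

Chase test. Columns are ABCDE; row i has aⱼ where attribute j ∈ Ti, else bᵢⱼ.
Initial tableau (one row per fragment):
  row 1: a1 b12 a3 a4 a5
  row 2: a1 a2 b23 a4 a5
  row 3: a1 b32 a3 b34 b35
  row 4: a1 b42 b43 a4 b45
Rows 1 and 4 agree on D; apply D→E and equate their E entries.
Rows 1 and 2 agree on E; apply E→B and equate their B entries.
Rows 1 and 4 agree on E; apply E→B and equate their B entries.
Rows 1 and 3 agree on C; apply C→B and equate their B entries.
Rows 1 and 3 agree on AC; apply AC→DE and equate their DE entries.
Rows 1 and 2 agree on AD; apply AD→CE and equate their CE entries.
Rows 1 and 4 agree on AD; apply AD→CE and equate their CE entries.
Row 1 is now all distinguished symbols — the join is lossless.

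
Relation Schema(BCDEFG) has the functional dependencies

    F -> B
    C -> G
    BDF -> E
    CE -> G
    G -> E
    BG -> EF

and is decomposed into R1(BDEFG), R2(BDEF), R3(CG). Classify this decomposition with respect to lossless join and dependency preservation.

Lossless test (chase): Rows 1 and 3 agree on G; apply G→E and equate their E entries. No row becomes fully distinguished — the join is lossy.
Dependency preservation: CE → G is not contained in any single fragment, but the restricted closure of its left-hand side across the fragments still reaches the right-hand side; the remaining FDs each lie inside some fragment. All dependencies are preserved.

lossy but dependency-preserving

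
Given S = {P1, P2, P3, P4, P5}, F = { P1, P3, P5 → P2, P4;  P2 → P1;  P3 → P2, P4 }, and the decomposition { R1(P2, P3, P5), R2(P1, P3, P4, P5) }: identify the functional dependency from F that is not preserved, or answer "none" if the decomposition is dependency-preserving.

P2 → P1

Check P2 → P1: no single fragment contains all of {P1, P2}, and the restricted closure of {P2} across the fragments never reaches {P1}.
P1, P3, P5 → P2, P4 is preserved.
P3 → P2, P4 is preserved.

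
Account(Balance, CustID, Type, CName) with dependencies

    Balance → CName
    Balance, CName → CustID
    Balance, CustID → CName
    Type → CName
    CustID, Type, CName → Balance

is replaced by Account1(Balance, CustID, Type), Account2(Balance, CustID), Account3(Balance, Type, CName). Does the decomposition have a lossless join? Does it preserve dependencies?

Lossless test (chase): Rows 1 and 2 agree on Balance; apply Balance→CName and equate their CName entries. Rows 1 and 3 agree on Balance; apply Balance→CName and equate their CName entries. Rows 1 and 3 agree on Balance, CName; apply Balance, CName→CustID and equate their CustID entries. Row 1 is now all distinguished symbols — the join is lossless.
Dependency preservation: Balance, CName → CustID; Balance, CustID → CName; CustID, Type, CName → Balance are not contained in any single fragment, but the restricted closure of each left-hand side across the fragments still reaches the right-hand side; the remaining FDs each lie inside some fragment. All dependencies are preserved.

lossless and dependency-preserving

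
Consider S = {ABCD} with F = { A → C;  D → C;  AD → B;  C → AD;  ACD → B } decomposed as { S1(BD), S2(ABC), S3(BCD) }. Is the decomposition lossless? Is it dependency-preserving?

lossless and dependency-preserving

Lossless test (chase): Rows 1 and 3 agree on D; apply D→C and equate their C entries. Rows 1 and 2 agree on C; apply C→AD and equate their AD entries. Rows 1 and 3 agree on C; apply C→AD and equate their AD entries. Row 1 is now all distinguished symbols — the join is lossless.
Dependency preservation: AD → B; C → AD; ACD → B are not contained in any single fragment, but the restricted closure of each left-hand side across the fragments still reaches the right-hand side; the remaining FDs each lie inside some fragment. All dependencies are preserved.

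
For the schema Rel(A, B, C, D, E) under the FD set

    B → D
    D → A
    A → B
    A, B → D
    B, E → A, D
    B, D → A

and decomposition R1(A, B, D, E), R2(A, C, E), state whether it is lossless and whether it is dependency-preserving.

lossless and dependency-preserving

Lossless test: (A, E)⁺ = {A, B, D, E}, which contains all of one fragment — lossless.
Dependency preservation: every FD's attributes lie within a single fragment, so each can be enforced locally — preserved.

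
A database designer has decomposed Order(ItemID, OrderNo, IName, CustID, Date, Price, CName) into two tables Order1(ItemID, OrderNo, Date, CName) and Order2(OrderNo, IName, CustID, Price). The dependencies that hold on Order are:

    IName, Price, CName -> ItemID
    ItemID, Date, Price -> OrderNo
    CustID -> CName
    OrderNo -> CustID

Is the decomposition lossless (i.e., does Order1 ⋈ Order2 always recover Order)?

No

Common attributes: Order1 ∩ Order2 = {OrderNo}.
Closure of {OrderNo}: OrderNo → CustID applies, adding CustID; CustID → CName applies, adding CName. So (OrderNo)⁺ = {OrderNo, CustID, CName}.
The closure contains neither all of Order1 = {ItemID, OrderNo, Date, CName} nor all of Order2 = {OrderNo, IName, CustID, Price}, so the common attributes are not a superkey of either fragment. The join is lossy.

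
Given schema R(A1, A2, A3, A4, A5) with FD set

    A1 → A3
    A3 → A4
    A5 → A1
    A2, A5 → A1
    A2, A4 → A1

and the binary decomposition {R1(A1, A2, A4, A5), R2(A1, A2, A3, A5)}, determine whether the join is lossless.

Yes

Common attributes: R1 ∩ R2 = {A1, A2, A5}.
Closure of {A1, A2, A5}: A1 → A3 applies, adding A3; A3 → A4 applies, adding A4. So (A1, A2, A5)⁺ = {A1, A2, A3, A4, A5}.
This closure contains every attribute of R1, so R1 ∩ R2 → R1. The join is lossless.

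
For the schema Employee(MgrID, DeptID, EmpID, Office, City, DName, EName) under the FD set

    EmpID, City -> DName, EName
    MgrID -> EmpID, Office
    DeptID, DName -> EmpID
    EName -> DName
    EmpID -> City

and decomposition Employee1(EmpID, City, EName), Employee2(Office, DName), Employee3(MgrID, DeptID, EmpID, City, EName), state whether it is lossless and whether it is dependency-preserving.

Lossless test (chase): Rows 1 and 3 agree on EmpID, City; apply EmpID, City→DName, EName and equate their DName, EName entries. No row becomes fully distinguished — the join is lossy.
Dependency preservation: the restricted closure of {EmpID, City} across the fragments never reaches {DName, EName}, so EmpID, City → DName, EName cannot be enforced without a join — not preserved.

lossy and not dependency-preserving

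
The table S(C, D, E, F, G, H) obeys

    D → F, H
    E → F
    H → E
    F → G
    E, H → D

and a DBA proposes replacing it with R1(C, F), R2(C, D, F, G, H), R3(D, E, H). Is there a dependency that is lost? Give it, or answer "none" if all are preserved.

E → F

Check E → F: no single fragment contains all of {E, F}, and the restricted closure of {E} across the fragments never reaches {F}.
D → F, H is preserved.
H → E is preserved.
F → G is preserved.
E, H → D is preserved.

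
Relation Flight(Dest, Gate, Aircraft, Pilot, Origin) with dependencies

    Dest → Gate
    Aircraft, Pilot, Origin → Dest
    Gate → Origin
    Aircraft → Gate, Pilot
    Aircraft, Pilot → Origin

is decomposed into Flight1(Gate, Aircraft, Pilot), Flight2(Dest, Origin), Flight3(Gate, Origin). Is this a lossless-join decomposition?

No

Chase test. Columns are Dest, Gate, Aircraft, Pilot, Origin; row i has aⱼ where attribute j ∈ Flighti, else bᵢⱼ.
Initial tableau (one row per fragment):
  row 1: b11 a2 a3 a4 b15
  row 2: a1 b22 b23 b24 a5
  row 3: b31 a2 b33 b34 a5
Rows 1 and 3 agree on Gate; apply Gate→Origin and equate their Origin entries.
No row becomes fully distinguished — the join is lossy.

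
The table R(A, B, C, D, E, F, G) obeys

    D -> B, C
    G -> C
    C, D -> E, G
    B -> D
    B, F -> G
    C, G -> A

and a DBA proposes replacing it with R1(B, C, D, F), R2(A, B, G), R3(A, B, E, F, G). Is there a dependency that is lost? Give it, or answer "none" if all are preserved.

Check G → C: no single fragment contains all of {C, G}, and the restricted closure of {G} across the fragments never reaches {C}.
D → B, C is preserved.
C, D → E, G is preserved.
B → D is preserved.
B, F → G is preserved.
C, G → A is preserved.

G -> C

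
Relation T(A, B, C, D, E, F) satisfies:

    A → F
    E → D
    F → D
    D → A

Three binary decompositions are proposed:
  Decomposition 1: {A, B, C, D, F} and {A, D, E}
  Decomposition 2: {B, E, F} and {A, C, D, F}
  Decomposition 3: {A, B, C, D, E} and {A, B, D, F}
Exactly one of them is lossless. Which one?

Decomposition 3

Decomposition 1: common = {A, D}, closure = {A, D, F} → lossy.
Decomposition 2: common = {F}, closure = {A, D, F} → lossy.
Decomposition 3: common = {A, B, D}, closure = {A, B, D, F} → lossless.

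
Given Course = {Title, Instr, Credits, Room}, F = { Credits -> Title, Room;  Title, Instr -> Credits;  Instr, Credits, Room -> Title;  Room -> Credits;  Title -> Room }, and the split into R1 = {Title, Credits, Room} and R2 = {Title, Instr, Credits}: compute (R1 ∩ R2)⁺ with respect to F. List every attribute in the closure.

R1 ∩ R2 = {Title, Credits}.
Credits → Title, Room applies, adding Room
Closure: {Title, Credits, Room}.

Title, Credits, Room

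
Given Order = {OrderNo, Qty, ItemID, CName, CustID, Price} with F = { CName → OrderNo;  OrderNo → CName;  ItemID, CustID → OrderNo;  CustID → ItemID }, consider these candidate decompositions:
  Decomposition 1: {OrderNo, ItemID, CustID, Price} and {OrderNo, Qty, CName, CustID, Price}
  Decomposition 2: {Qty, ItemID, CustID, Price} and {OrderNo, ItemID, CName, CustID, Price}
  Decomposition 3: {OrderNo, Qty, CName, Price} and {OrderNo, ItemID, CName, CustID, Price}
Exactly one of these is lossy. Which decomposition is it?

Decomposition 1: common = {OrderNo, CustID, Price}, closure = {OrderNo, ItemID, CName, CustID, Price} → lossless.
Decomposition 2: common = {ItemID, CustID, Price}, closure = {OrderNo, ItemID, CName, CustID, Price} → lossless.
Decomposition 3: common = {OrderNo, CName, Price}, closure = {OrderNo, CName, Price} → lossy.

Decomposition 3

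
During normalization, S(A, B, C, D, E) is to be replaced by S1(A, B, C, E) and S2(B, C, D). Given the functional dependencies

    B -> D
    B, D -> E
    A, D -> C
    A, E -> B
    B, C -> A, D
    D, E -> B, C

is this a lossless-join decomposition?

Yes

Common attributes: S1 ∩ S2 = {B, C}.
Closure of {B, C}: B → D applies, adding D; B, D → E applies, adding E; B, C → A, D applies, adding A. So (B, C)⁺ = {A, B, C, D, E}.
This closure contains every attribute of S1, so S1 ∩ S2 → S1. The join is lossless.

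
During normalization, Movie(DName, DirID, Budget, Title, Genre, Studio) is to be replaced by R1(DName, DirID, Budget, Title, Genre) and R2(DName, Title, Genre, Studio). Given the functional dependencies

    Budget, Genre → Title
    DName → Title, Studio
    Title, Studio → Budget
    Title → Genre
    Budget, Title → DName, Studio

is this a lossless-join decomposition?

Common attributes: R1 ∩ R2 = {DName, Title, Genre}.
Closure of {DName, Title, Genre}: DName → Title, Studio applies, adding Studio; Title, Studio → Budget applies, adding Budget. So (DName, Title, Genre)⁺ = {DName, Budget, Title, Genre, Studio}.
This closure contains every attribute of R2, so R1 ∩ R2 → R2. The join is lossless.

Yes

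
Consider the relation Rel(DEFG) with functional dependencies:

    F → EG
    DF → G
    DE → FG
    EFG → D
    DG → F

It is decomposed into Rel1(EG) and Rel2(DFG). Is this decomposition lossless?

Common attributes: Rel1 ∩ Rel2 = {G}.
No dependency enlarges {G}, so (G)⁺ = {G}.
The closure contains neither all of Rel1 = {EG} nor all of Rel2 = {DFG}, so the common attributes are not a superkey of either fragment. The join is lossy.

No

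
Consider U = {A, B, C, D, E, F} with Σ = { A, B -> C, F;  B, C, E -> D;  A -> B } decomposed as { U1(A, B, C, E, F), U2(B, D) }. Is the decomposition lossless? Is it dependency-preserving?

lossy and not dependency-preserving

Lossless test: (B)⁺ = {B}, which is a superkey of neither fragment — lossy.
Dependency preservation: the restricted closure of {B, C, E} across the fragments never reaches {D}, so B, C, E → D cannot be enforced without a join — not preserved.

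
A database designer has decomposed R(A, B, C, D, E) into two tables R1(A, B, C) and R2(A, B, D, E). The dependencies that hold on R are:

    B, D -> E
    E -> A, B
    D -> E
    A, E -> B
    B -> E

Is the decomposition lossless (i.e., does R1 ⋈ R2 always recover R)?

No

Common attributes: R1 ∩ R2 = {A, B}.
Closure of {A, B}: B → E applies, adding E. So (A, B)⁺ = {A, B, E}.
The closure contains neither all of R1 = {A, B, C} nor all of R2 = {A, B, D, E}, so the common attributes are not a superkey of either fragment. The join is lossy.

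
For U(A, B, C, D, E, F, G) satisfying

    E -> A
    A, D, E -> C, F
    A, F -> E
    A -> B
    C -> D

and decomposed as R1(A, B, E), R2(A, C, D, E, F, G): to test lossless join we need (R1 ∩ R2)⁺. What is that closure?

A, B, E

R1 ∩ R2 = {A, E}.
A → B applies, adding B
Closure: {A, B, E}.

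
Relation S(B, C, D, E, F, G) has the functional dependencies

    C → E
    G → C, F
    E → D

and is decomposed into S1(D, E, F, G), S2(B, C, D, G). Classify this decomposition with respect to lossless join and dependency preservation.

Lossless test: (D, G)⁺ = {C, D, E, F, G}, which contains all of one fragment — lossless.
Dependency preservation: the restricted closure of {C} across the fragments never reaches {E}, so C → E cannot be enforced without a join — not preserved.

lossless but not dependency-preserving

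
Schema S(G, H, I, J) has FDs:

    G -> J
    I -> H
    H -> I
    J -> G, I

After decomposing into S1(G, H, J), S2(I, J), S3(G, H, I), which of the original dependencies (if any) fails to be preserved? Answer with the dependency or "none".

G → J lies within S1.
I → H lies within S3.
H → I lies within S3.
J → G, I: restricted closure across fragments reaches G, I.
Every dependency is enforceable on the fragments, so the decomposition is dependency-preserving.

none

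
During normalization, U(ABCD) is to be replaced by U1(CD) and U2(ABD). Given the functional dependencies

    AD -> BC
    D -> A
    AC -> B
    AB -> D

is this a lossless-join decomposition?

Common attributes: U1 ∩ U2 = {D}.
Closure of {D}: D → A applies, adding A; AD → BC applies, adding BC. So (D)⁺ = {ABCD}.
This closure contains every attribute of U1, so U1 ∩ U2 → U1. The join is lossless.

Yes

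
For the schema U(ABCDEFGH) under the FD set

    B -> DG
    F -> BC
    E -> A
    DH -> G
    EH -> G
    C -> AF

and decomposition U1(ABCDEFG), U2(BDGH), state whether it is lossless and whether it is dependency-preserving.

Lossless test: (BDG)⁺ = {BDG}, which is a superkey of neither fragment — lossy.
Dependency preservation: the restricted closure of {EH} across the fragments never reaches {G}, so EH → G cannot be enforced without a join — not preserved.

lossy and not dependency-preserving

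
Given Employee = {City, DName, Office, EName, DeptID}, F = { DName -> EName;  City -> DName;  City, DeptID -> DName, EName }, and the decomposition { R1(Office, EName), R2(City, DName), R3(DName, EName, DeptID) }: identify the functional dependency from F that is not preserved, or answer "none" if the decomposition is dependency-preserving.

none

DName → EName lies within R3.
City → DName lies within R2.
City, DeptID → DName, EName: restricted closure across fragments reaches DName, EName.
Every dependency is enforceable on the fragments, so the decomposition is dependency-preserving.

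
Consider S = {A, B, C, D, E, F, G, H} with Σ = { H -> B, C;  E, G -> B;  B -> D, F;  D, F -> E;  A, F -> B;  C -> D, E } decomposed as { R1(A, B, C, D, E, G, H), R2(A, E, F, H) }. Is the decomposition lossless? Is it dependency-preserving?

Lossless test: (A, E, H)⁺ = {A, B, C, D, E, F, H}, which contains all of one fragment — lossless.
Dependency preservation: the restricted closure of {B} across the fragments never reaches {D, F}, so B → D, F cannot be enforced without a join — not preserved.

lossless but not dependency-preserving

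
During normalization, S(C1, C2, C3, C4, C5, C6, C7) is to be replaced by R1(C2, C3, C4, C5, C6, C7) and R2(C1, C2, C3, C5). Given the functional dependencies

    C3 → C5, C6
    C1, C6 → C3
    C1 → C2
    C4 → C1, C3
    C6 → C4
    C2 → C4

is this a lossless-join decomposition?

Common attributes: R1 ∩ R2 = {C2, C3, C5}.
Closure of {C2, C3, C5}: C3 → C5, C6 applies, adding C6; C6 → C4 applies, adding C4; C4 → C1, C3 applies, adding C1. So (C2, C3, C5)⁺ = {C1, C2, C3, C4, C5, C6}.
This closure contains every attribute of R2, so R1 ∩ R2 → R2. The join is lossless.

Yes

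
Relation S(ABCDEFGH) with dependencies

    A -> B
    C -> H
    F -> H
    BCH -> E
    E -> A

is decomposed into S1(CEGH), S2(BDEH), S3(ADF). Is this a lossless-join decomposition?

No

Chase test. Columns are ABCDEFGH; row i has aⱼ where attribute j ∈ Si, else bᵢⱼ.
Initial tableau (one row per fragment):
  row 1: b11 b12 a3 b14 a5 b16 a7 a8
  row 2: b21 a2 b23 a4 a5 b26 b27 a8
  row 3: a1 b32 b33 a4 b35 a6 b37 b38
Rows 1 and 2 agree on E; apply E→A and equate their A entries.
Rows 1 and 2 agree on A; apply A→B and equate their B entries.
No row becomes fully distinguished — the join is lossy.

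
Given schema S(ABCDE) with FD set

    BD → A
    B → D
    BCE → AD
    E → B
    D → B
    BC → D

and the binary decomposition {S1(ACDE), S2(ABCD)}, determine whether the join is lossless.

Common attributes: S1 ∩ S2 = {ACD}.
Closure of {ACD}: D → B applies, adding B. So (ACD)⁺ = {ABCD}.
This closure contains every attribute of S2, so S1 ∩ S2 → S2. The join is lossless.

Yes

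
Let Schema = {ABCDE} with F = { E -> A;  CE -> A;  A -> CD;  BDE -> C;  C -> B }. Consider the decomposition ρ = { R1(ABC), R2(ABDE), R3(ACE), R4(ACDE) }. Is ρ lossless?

Yes

Chase test. Columns are ABCDE; row i has aⱼ where attribute j ∈ Ri, else bᵢⱼ.
Initial tableau (one row per fragment):
  row 1: a1 a2 a3 b14 b15
  row 2: a1 a2 b23 a4 a5
  row 3: a1 b32 a3 b34 a5
  row 4: a1 b42 a3 a4 a5
Rows 1 and 2 agree on A; apply A→CD and equate their CD entries.
Rows 1 and 3 agree on A; apply A→CD and equate their CD entries.
Rows 1 and 3 agree on C; apply C→B and equate their B entries.
Rows 1 and 4 agree on C; apply C→B and equate their B entries.
Row 2 is now all distinguished symbols — the join is lossless.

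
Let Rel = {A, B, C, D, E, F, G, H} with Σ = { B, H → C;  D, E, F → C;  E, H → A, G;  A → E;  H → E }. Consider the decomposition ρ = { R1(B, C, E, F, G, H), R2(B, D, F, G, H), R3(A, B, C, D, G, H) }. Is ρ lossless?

Chase test. Columns are A, B, C, D, E, F, G, H; row i has aⱼ where attribute j ∈ Ri, else bᵢⱼ.
Initial tableau (one row per fragment):
  row 1: b11 a2 a3 b14 a5 a6 a7 a8
  row 2: b21 a2 b23 a4 b25 a6 a7 a8
  row 3: a1 a2 a3 a4 b35 b36 a7 a8
Rows 1 and 2 agree on B, H; apply B, H→C and equate their C entries.
Rows 1 and 2 agree on H; apply H→E and equate their E entries.
Rows 1 and 3 agree on H; apply H→E and equate their E entries.
Rows 1 and 2 agree on E, H; apply E, H→A, G and equate their A, G entries.
Rows 1 and 3 agree on E, H; apply E, H→A, G and equate their A, G entries.
Row 2 is now all distinguished symbols — the join is lossless.

Yes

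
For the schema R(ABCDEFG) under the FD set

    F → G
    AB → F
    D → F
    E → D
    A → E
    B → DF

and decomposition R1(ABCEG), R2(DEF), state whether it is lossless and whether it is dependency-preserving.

Lossless test: (E)⁺ = {DEFG}, which contains all of one fragment — lossless.
Dependency preservation: the restricted closure of {F} across the fragments never reaches {G}, so F → G cannot be enforced without a join — not preserved.

lossless but not dependency-preserving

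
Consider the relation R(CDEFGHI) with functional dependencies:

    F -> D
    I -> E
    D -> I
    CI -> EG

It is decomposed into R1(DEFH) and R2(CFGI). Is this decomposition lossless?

No

Common attributes: R1 ∩ R2 = {F}.
Closure of {F}: F → D applies, adding D; D → I applies, adding I; I → E applies, adding E. So (F)⁺ = {DEFI}.
The closure contains neither all of R1 = {DEFH} nor all of R2 = {CFGI}, so the common attributes are not a superkey of either fragment. The join is lossy.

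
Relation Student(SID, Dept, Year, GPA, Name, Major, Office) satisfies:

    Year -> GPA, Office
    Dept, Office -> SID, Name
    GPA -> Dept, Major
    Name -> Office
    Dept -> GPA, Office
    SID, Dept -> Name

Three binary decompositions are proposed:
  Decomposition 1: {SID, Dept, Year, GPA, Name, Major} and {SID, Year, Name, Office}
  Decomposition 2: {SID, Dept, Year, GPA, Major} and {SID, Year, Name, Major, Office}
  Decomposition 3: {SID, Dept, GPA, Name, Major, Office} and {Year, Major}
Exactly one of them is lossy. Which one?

Decomposition 1: common = {SID, Year, Name}, closure = {SID, Dept, Year, GPA, Name, Major, Office} → lossless.
Decomposition 2: common = {SID, Year, Major}, closure = {SID, Dept, Year, GPA, Name, Major, Office} → lossless.
Decomposition 3: common = {Major}, closure = {Major} → lossy.

Decomposition 3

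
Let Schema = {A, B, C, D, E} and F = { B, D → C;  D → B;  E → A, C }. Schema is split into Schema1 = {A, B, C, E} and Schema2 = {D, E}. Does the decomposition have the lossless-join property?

Common attributes: Schema1 ∩ Schema2 = {E}.
Closure of {E}: E → A, C applies, adding A, C. So (E)⁺ = {A, C, E}.
The closure contains neither all of Schema1 = {A, B, C, E} nor all of Schema2 = {D, E}, so the common attributes are not a superkey of either fragment. The join is lossy.

No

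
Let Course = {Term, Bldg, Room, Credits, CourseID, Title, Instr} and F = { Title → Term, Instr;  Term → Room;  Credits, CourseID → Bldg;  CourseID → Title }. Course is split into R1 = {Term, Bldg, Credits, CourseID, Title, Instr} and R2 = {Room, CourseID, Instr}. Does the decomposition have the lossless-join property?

Common attributes: R1 ∩ R2 = {CourseID, Instr}.
Closure of {CourseID, Instr}: CourseID → Title applies, adding Title; Title → Term, Instr applies, adding Term; Term → Room applies, adding Room. So (CourseID, Instr)⁺ = {Term, Room, CourseID, Title, Instr}.
This closure contains every attribute of R2, so R1 ∩ R2 → R2. The join is lossless.

Yes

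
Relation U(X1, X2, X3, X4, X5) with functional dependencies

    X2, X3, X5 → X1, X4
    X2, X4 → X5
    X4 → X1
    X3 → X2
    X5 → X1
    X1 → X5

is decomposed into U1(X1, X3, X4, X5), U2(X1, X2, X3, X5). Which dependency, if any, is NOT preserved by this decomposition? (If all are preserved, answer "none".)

none

X2, X3, X5 → X1, X4: restricted closure across fragments reaches X1, X4.
X2, X4 → X5: restricted closure across fragments reaches X5.
X4 → X1 lies within U1.
X3 → X2 lies within U2.
X5 → X1 lies within U1.
X1 → X5 lies within U1.
Every dependency is enforceable on the fragments, so the decomposition is dependency-preserving.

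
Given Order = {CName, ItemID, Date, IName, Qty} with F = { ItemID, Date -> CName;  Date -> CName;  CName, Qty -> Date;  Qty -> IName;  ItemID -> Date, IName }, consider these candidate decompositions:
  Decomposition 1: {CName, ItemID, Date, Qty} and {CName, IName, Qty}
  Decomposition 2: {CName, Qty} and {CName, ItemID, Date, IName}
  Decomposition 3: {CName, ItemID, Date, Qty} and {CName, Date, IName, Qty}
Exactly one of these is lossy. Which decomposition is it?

Decomposition 2

Decomposition 1: common = {CName, Qty}, closure = {CName, Date, IName, Qty} → lossless.
Decomposition 2: common = {CName}, closure = {CName} → lossy.
Decomposition 3: common = {CName, Date, Qty}, closure = {CName, Date, IName, Qty} → lossless.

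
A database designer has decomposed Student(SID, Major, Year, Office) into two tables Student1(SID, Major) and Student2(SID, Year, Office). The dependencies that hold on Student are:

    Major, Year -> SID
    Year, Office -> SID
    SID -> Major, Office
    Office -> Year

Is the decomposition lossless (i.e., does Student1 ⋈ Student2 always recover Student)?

Common attributes: Student1 ∩ Student2 = {SID}.
Closure of {SID}: SID → Major, Office applies, adding Major, Office; Office → Year applies, adding Year. So (SID)⁺ = {SID, Major, Year, Office}.
This closure contains every attribute of Student1, so Student1 ∩ Student2 → Student1. The join is lossless.

Yes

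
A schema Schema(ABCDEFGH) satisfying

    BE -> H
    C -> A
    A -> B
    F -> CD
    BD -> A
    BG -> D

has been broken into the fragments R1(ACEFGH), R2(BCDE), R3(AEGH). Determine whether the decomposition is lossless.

No

Chase test. Columns are ABCDEFGH; row i has aⱼ where attribute j ∈ Ri, else bᵢⱼ.
Initial tableau (one row per fragment):
  row 1: a1 b12 a3 b14 a5 a6 a7 a8
  row 2: b21 a2 a3 a4 a5 b26 b27 b28
  row 3: a1 b32 b33 b34 a5 b36 a7 a8
Rows 1 and 2 agree on C; apply C→A and equate their A entries.
Rows 1 and 2 agree on A; apply A→B and equate their B entries.
Rows 1 and 3 agree on A; apply A→B and equate their B entries.
Rows 1 and 3 agree on BG; apply BG→D and equate their D entries.
Rows 1 and 2 agree on BE; apply BE→H and equate their H entries.
No row becomes fully distinguished — the join is lossy.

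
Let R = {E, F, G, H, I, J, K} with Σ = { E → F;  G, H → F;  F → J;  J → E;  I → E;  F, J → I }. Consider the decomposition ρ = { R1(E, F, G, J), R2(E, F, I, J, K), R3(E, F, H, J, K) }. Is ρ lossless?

No

Chase test. Columns are E, F, G, H, I, J, K; row i has aⱼ where attribute j ∈ Ri, else bᵢⱼ.
Initial tableau (one row per fragment):
  row 1: a1 a2 a3 b14 b15 a6 b17
  row 2: a1 a2 b23 b24 a5 a6 a7
  row 3: a1 a2 b33 a4 b35 a6 a7
Rows 1 and 2 agree on F, J; apply F, J→I and equate their I entries.
Rows 1 and 3 agree on F, J; apply F, J→I and equate their I entries.
No row becomes fully distinguished — the join is lossy.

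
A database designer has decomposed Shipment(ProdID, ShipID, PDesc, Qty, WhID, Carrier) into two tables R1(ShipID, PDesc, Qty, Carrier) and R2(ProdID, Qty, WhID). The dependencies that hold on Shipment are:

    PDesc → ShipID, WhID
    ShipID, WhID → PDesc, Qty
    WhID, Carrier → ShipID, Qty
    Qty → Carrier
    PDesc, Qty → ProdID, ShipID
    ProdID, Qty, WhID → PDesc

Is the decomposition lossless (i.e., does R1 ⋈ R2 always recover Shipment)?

Common attributes: R1 ∩ R2 = {Qty}.
Closure of {Qty}: Qty → Carrier applies, adding Carrier. So (Qty)⁺ = {Qty, Carrier}.
The closure contains neither all of R1 = {ShipID, PDesc, Qty, Carrier} nor all of R2 = {ProdID, Qty, WhID}, so the common attributes are not a superkey of either fragment. The join is lossy.

No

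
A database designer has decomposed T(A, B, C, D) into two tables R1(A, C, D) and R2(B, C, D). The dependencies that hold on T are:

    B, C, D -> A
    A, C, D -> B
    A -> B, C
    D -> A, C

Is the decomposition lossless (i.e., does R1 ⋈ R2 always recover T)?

Common attributes: R1 ∩ R2 = {C, D}.
Closure of {C, D}: D → A, C applies, adding A; A, C, D → B applies, adding B. So (C, D)⁺ = {A, B, C, D}.
This closure contains every attribute of R1, so R1 ∩ R2 → R1. The join is lossless.

Yes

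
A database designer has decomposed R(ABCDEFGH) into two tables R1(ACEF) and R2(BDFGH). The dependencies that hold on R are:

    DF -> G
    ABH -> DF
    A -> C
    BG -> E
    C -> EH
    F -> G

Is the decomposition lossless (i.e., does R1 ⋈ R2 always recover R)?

Common attributes: R1 ∩ R2 = {F}.
Closure of {F}: F → G applies, adding G. So (F)⁺ = {FG}.
The closure contains neither all of R1 = {ACEF} nor all of R2 = {BDFGH}, so the common attributes are not a superkey of either fragment. The join is lossy.

No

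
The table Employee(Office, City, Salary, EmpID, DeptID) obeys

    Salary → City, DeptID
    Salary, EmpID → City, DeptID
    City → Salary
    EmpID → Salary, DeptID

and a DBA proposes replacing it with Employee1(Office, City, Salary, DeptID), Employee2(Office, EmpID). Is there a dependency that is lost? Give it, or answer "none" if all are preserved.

Check EmpID → Salary, DeptID: no single fragment contains all of {Salary, EmpID, DeptID}, and the restricted closure of {EmpID} across the fragments never reaches {Salary, DeptID}.
Salary → City, DeptID is preserved.
Salary, EmpID → City, DeptID is preserved.
City → Salary is preserved.

EmpID → Salary, DeptID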